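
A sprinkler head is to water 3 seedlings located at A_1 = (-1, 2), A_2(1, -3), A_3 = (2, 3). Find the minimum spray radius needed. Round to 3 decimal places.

Side lengths²: A_1A_2² = 29, A_1A_3² = 10, A_2A_3² = 37.
Since A_2A_3² = 37 < 29 + 10 = 39, the triangle is acute, so the smallest enclosing circle is the circumcircle.
Circumcentre = (45/34, 1/34), r² = 5365/578.
r = √(5365/578) ≈ 3.047.

3.047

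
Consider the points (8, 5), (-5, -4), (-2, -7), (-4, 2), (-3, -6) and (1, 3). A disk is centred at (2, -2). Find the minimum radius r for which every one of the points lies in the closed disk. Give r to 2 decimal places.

The required radius is the distance from (2, -2) to the farthest point.
Squared distances: 85, 53, 41, 52, 41, 26.
Maximum is 85, attained at (8, 5).
r = √85 ≈ 9.22.

9.22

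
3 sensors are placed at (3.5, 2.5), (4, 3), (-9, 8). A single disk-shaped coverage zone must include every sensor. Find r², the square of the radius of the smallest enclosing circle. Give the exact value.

Call the three points A, B, C in the order given.
Side lengths²: AB² = 0.5, AC² = 186.5, BC² = 194.
Since BC² = 194 ≥ 186.5 + 0.5 = 187, the angle opposite BC is not acute, so the smallest enclosing circle has BC as diameter.
Centre = midpoint of BC = (-2.5, 5.5), r² = 194/4 = 48.5.

48.5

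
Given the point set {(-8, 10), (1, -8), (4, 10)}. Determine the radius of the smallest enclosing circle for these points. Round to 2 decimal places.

10.20

Call the three points A, B, C in the order given.
Side lengths²: AB² = 405, AC² = 144, BC² = 333.
Since AB² = 405 < 333 + 144 = 477, the triangle is acute, so the smallest enclosing circle is the circumcircle.
Circumcentre = (-2, 1.75), r² = 104.0625.
r = √(104.0625) ≈ 10.20.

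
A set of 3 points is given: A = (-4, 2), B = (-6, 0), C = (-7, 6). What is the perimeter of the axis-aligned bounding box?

18

Width = max x − min x = -4 − (-7) = 3.
Height = max y − min y = 6 − 0 = 6.
Perimeter = 2(3 + 6) = 18.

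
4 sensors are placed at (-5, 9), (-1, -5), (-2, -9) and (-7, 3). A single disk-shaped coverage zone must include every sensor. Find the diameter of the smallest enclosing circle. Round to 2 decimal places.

The minimum enclosing circle of a finite set is fixed by two of the points (as a diameter) or three (as a circumcircle).
The farthest pair is (-5, 9)–(-2, -9) with squared distance 333. The circle on this segment as diameter has centre (-3.5, 0) and r² = 333/4 = 83.25.
Check (-1, -5): distance² to centre = 31.25 ≤ 83.25, so it lies inside.
All remaining points lie in this disk, and no smaller disk contains both endpoints, so this is the minimum enclosing circle.
Diameter = 2r = 2√(83.25) ≈ 18.25.

18.25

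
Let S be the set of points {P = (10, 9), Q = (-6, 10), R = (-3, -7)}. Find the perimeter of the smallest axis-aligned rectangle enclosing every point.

66

Width = max x − min x = 10 − (-6) = 16.
Height = max y − min y = 10 − (-7) = 17.
Perimeter = 2(16 + 17) = 66.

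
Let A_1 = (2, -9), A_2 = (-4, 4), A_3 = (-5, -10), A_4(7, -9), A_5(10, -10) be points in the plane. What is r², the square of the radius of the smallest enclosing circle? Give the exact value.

The minimum enclosing circle is determined by three boundary points: A_2, A_3, A_5.
Their circumcentre is (2.5, -3.5) with r² = 98.5.
The farthest remaining point A_4 is at distance² 50.5 ≤ 98.5.

98.5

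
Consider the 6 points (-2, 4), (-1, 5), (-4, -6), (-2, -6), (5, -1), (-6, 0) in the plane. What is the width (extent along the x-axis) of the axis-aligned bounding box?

11

max x = 5, min x = -6, so width = 11.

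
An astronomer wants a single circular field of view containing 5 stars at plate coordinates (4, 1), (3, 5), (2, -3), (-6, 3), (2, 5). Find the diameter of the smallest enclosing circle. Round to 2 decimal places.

10.62

The minimum enclosing circle is determined by three boundary points: (3, 5), (2, -3), (-6, 3).
Their circumcentre is (-13/14, 10/7) with r² = 5525/196.
The farthest remaining point (4, 1) is at distance² 4797/196 ≤ 5525/196.
Diameter = 2r = 2√(5525/196) ≈ 10.62.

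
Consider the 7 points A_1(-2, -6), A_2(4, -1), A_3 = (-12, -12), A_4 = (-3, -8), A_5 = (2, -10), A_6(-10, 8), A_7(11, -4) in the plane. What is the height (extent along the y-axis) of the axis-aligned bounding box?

20

max y = 8, min y = -12, so height = 20.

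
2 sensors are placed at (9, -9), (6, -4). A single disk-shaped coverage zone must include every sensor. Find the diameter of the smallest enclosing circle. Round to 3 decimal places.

5.831

The smallest circle enclosing two points has them as diameter endpoints.
Centre = midpoint = (7.5, -6.5); r² = |(9, -9)−(6, -4)|²/4 = 34/4 = 8.5.
Diameter = 2r = 2√(8.5) ≈ 5.831.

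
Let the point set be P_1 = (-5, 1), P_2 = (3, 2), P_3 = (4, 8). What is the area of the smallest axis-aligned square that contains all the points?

The bounding box has width 9 and height 7.
An axis-aligned square enclosing the set must have side ≥ max(width, height).
So the minimum side is max(9, 7) = 9.
Area = 9² = 81.

81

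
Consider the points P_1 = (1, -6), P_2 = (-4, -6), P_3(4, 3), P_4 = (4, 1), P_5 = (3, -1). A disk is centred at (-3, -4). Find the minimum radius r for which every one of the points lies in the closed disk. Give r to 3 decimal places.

The required radius is the distance from (-3, -4) to the farthest point.
Squared distances: 20, 5, 98, 74, 45.
Maximum is 98, attained at P_3.
r = √98 ≈ 9.899.

9.899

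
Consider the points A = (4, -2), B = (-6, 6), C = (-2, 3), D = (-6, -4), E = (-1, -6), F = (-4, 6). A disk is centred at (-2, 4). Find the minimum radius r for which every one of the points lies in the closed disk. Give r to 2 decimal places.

The required radius is the distance from (-2, 4) to the farthest point.
Squared distances: 72, 20, 1, 80, 101, 8.
Maximum is 101, attained at E.
r = √101 ≈ 10.05.

10.05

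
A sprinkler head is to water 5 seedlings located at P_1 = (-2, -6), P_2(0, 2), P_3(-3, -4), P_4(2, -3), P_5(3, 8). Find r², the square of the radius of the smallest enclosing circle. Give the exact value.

The farthest pair is P_1–P_5 with squared distance 221. The circle on this segment as diameter has centre (0.5, 1) and r² = 221/4 = 55.25.
Check P_2: distance² to centre = 1.25 ≤ 55.25, so it lies inside.
All remaining points lie in this disk, and no smaller disk contains both endpoints, so this is the minimum enclosing circle.

55.25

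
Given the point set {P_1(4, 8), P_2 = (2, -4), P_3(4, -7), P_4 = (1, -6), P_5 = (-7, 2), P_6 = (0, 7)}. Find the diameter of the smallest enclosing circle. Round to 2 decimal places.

16.19

By Welzl's lemma the MEC is supported by two points (diametrically opposite) or three points (on a circumcircle).
The minimum enclosing circle is determined by three boundary points: P_1, P_3, P_5.
Their circumcentre is (21/22, 0.5) with r² = 15857/242.
The farthest remaining point P_6 is at distance² 10445/242 ≤ 15857/242.
Diameter = 2r = 2√(15857/242) ≈ 16.19.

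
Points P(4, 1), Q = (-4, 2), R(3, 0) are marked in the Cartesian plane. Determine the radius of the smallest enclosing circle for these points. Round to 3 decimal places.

4.031

Side lengths²: PQ² = 65, PR² = 2, QR² = 53.
Since PQ² = 65 ≥ 53 + 2 = 55, the angle opposite PQ is not acute, so the smallest enclosing circle has PQ as diameter.
Centre = midpoint of PQ = (0, 1.5), r² = 65/4 = 16.25.
r = √(16.25) ≈ 4.031.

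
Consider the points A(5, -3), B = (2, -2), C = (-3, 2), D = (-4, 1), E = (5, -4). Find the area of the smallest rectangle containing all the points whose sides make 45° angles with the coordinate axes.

35

In coordinates u = x + y, v = x − y the rectangle is axis-aligned; the map (x,y)→(u,v) scales areas by 2.
u-values: 2, 0, -1, -3, 1; range = 2 − (-3) = 5.
v-values: 8, 4, -5, -5, 9; range = 9 − (-5) = 14.
Area = (5 × 14) / 2 = 35.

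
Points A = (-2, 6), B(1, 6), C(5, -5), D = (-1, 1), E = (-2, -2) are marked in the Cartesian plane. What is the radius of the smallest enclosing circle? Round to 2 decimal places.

The minimum enclosing circle of a finite set is fixed by two of the points (as a diameter) or three (as a circumcircle).
The farthest pair is A–C with squared distance 170. The circle on this segment as diameter has centre (1.5, 0.5) and r² = 170/4 = 42.5.
Check B: distance² to centre = 30.5 ≤ 42.5, so it lies inside.
All remaining points lie in this disk, and no smaller disk contains both endpoints, so this is the minimum enclosing circle.
r = √(42.5) ≈ 6.52.

6.52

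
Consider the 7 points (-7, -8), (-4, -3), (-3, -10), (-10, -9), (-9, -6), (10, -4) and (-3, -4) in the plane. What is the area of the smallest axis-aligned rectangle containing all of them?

x ranges over [-10, 10], width 20.
y ranges over [-10, -3], height 7.
Area = 20 × 7 = 140.

140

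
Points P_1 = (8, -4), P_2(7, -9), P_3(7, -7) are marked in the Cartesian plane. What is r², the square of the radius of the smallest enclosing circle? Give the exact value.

Side lengths²: P_1P_2² = 26, P_1P_3² = 10, P_2P_3² = 4.
Since P_1P_2² = 26 ≥ 10 + 4 = 14, the angle opposite P_1P_2 is not acute, so the smallest enclosing circle has P_1P_2 as diameter.
Centre = midpoint of P_1P_2 = (7.5, -6.5), r² = 26/4 = 6.5.

6.5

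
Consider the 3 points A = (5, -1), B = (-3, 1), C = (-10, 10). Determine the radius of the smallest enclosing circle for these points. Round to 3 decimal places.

9.301

Side lengths²: AB² = 68, AC² = 346, BC² = 130.
Since AC² = 346 ≥ 130 + 68 = 198, the angle opposite AC is not acute, so the smallest enclosing circle has AC as diameter.
Centre = midpoint of AC = (-2.5, 4.5), r² = 346/4 = 86.5.
r = √(86.5) ≈ 9.301.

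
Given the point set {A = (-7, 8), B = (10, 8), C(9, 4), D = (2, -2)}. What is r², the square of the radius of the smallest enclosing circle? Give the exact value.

The minimum enclosing circle is determined by three boundary points: A, B, D.
Their circumcentre is (1.5, 6.6) with r² = 74.21.
The farthest remaining point C is at distance² 63.01 ≤ 74.21.

74.21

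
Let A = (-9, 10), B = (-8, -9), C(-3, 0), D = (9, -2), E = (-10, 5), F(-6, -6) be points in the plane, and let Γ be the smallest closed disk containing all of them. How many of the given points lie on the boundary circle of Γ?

3

A smallest enclosing disk is always determined by at most three of the input points on its boundary.
The minimum enclosing circle is determined by three boundary points: A, B, D.
Their circumcentre is (-116/55, 46/55) with r² = 397657/3025.
The farthest remaining point E is at distance² 240797/3025 ≤ 397657/3025.
The points at distance exactly r from the centre are A, B, D — 3 points.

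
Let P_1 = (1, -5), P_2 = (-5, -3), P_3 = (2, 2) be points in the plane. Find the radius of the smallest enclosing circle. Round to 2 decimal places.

4.37

Side lengths²: P_1P_2² = 40, P_1P_3² = 50, P_2P_3² = 74.
Since P_2P_3² = 74 < 50 + 40 = 90, the triangle is acute, so the smallest enclosing circle is the circumcircle.
Circumcentre = (-23/22, -25/22), r² = 4625/242.
r = √(4625/242) ≈ 4.37.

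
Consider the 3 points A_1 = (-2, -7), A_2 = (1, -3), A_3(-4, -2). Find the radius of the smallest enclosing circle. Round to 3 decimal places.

2.985

Side lengths²: A_1A_2² = 25, A_1A_3² = 29, A_2A_3² = 26.
Since A_1A_3² = 29 < 26 + 25 = 51, the triangle is acute, so the smallest enclosing circle is the circumcircle.
Circumcentre = (-83/46, -185/46), r² = 9425/1058.
r = √(9425/1058) ≈ 2.985.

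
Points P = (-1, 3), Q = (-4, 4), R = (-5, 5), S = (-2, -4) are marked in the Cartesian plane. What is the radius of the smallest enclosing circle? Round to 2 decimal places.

By Welzl's lemma the MEC is supported by two points (diametrically opposite) or three points (on a circumcircle).
The farthest pair is R–S with squared distance 90. The circle on this segment as diameter has centre (-3.5, 0.5) and r² = 90/4 = 22.5.
Check P: distance² to centre = 12.5 ≤ 22.5, so it lies inside.
All remaining points lie in this disk, and no smaller disk contains both endpoints, so this is the minimum enclosing circle.
r = √(22.5) ≈ 4.74.

4.74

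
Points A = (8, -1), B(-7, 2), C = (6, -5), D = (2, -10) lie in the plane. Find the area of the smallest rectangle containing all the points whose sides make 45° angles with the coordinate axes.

In coordinates u = x + y, v = x − y the rectangle is axis-aligned; the map (x,y)→(u,v) scales areas by 2.
u-values: 7, -5, 1, -8; range = 7 − (-8) = 15.
v-values: 9, -9, 11, 12; range = 12 − (-9) = 21.
Area = (15 × 21) / 2 = 157.5.

157.5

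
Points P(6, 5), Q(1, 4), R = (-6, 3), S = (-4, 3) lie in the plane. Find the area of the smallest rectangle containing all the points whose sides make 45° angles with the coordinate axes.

70

In coordinates u = x + y, v = x − y the rectangle is axis-aligned; the map (x,y)→(u,v) scales areas by 2.
u-values: 11, 5, -3, -1; range = 11 − (-3) = 14.
v-values: 1, -3, -9, -7; range = 1 − (-9) = 10.
Area = (14 × 10) / 2 = 70.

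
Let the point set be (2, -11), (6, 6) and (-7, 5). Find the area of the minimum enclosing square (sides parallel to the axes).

289

The bounding box has width 13 and height 17.
An axis-aligned square enclosing the set must have side ≥ max(width, height).
So the minimum side is max(13, 17) = 17.
Area = 17² = 289.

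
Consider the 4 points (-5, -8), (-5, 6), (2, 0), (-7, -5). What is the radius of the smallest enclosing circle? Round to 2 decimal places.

By Welzl's lemma the MEC is supported by two points (diametrically opposite) or three points (on a circumcircle).
The minimum enclosing circle is determined by three boundary points: (-5, -8), (-5, 6), (2, 0).
Their circumcentre is (-69/14, -1) with r² = 9605/196.
The farthest remaining point (-7, -5) is at distance² 3977/196 ≤ 9605/196.
r = √(9605/196) ≈ 7.00.

7.00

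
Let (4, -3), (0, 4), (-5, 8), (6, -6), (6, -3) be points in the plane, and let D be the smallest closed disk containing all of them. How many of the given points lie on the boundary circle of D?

2

By Welzl's lemma the MEC is supported by two points (diametrically opposite) or three points (on a circumcircle).
The farthest pair is (-5, 8)–(6, -6) with squared distance 317. The circle on this segment as diameter has centre (0.5, 1) and r² = 317/4 = 79.25.
Check (4, -3): distance² to centre = 28.25 ≤ 79.25, so it lies inside.
All remaining points lie in this disk, and no smaller disk contains both endpoints, so this is the minimum enclosing circle.
The points at distance exactly r from the centre are (-5, 8), (6, -6) — 2 points.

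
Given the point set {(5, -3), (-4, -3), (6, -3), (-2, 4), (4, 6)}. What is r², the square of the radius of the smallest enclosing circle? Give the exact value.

12325/324

The minimum enclosing circle of a finite set is fixed by two of the points (as a diameter) or three (as a circumcircle).
The minimum enclosing circle is determined by three boundary points: (-4, -3), (6, -3), (4, 6).
Their circumcentre is (1, 11/18) with r² = 12325/324.
The farthest remaining point (5, -3) is at distance² 9409/324 ≤ 12325/324.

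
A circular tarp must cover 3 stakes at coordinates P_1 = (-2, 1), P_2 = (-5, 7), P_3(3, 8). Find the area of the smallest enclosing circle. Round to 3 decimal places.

Side lengths²: P_1P_2² = 45, P_1P_3² = 74, P_2P_3² = 65.
Since P_1P_3² = 74 < 65 + 45 = 110, the triangle is acute, so the smallest enclosing circle is the circumcircle.
Circumcentre = (-25/34, 183/34), r² = 12025/578.
Area = π·r² = π·12025/578 ≈ 65.359.

65.359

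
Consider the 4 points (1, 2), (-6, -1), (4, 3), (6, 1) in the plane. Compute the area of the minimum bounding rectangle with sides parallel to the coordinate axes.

x ranges over [-6, 6], width 12.
y ranges over [-1, 3], height 4.
Area = 12 × 4 = 48.

48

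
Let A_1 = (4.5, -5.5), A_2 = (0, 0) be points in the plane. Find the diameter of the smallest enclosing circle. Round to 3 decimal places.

7.106

The smallest circle enclosing two points has them as diameter endpoints.
Centre = midpoint = (2.25, -2.75); r² = |A_1A_2|²/4 = 50.5/4 = 12.625.
Diameter = 2r = 2√(12.625) ≈ 7.106.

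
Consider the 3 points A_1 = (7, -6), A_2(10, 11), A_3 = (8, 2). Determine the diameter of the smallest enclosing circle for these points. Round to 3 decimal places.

17.263

Side lengths²: A_1A_2² = 298, A_1A_3² = 65, A_2A_3² = 85.
Since A_1A_2² = 298 ≥ 85 + 65 = 150, the angle opposite A_1A_2 is not acute, so the smallest enclosing circle has A_1A_2 as diameter.
Centre = midpoint of A_1A_2 = (8.5, 2.5), r² = 298/4 = 74.5.
Diameter = 2r = 2√(74.5) ≈ 17.263.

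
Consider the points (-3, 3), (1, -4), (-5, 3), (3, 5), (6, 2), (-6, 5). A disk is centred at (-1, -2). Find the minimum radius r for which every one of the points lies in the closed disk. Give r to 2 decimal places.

8.60

The required radius is the distance from (-1, -2) to the farthest point.
Squared distances: 29, 8, 41, 65, 65, 74.
Maximum is 74, attained at (-6, 5).
r = √74 ≈ 8.60.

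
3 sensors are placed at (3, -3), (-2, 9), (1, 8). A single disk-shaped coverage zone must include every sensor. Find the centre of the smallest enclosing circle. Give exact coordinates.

Call the three points A, B, C in the order given.
Side lengths²: AB² = 169, AC² = 125, BC² = 10.
Since AB² = 169 ≥ 125 + 10 = 135, the angle opposite AB is not acute, so the smallest enclosing circle has AB as diameter.
Centre = midpoint of AB = (0.5, 3), r² = 169/4 = 42.25.
Centre = (0.5, 3).

(0.5, 3)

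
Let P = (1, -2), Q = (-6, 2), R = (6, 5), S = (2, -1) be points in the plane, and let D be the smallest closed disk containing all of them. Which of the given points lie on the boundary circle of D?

A smallest enclosing disk is always determined by at most three of the input points on its boundary.
The farthest pair is Q–R with squared distance 153. The circle on this segment as diameter has centre (0, 3.5) and r² = 153/4 = 38.25.
Check P: distance² to centre = 31.25 ≤ 38.25, so it lies inside.
All remaining points lie in this disk, and no smaller disk contains both endpoints, so this is the minimum enclosing circle.
The points at distance exactly r from the centre are Q, R — 2 points.

Q, R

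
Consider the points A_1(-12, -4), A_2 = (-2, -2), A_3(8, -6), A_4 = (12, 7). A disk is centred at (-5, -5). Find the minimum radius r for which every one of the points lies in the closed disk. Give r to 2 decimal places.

The required radius is the distance from (-5, -5) to the farthest point.
Squared distances: 50, 18, 170, 433.
Maximum is 433, attained at A_4.
r = √433 ≈ 20.81.

20.81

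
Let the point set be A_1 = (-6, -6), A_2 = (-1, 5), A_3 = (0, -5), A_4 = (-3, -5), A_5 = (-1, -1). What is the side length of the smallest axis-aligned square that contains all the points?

11

The bounding box has width 6 and height 11.
An axis-aligned square enclosing the set must have side ≥ max(width, height).
So the minimum side is max(6, 11) = 11.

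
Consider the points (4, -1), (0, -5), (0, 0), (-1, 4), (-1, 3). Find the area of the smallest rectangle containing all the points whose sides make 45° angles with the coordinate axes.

40

In coordinates u = x + y, v = x − y the rectangle is axis-aligned; the map (x,y)→(u,v) scales areas by 2.
u-values: 3, -5, 0, 3, 2; range = 3 − (-5) = 8.
v-values: 5, 5, 0, -5, -4; range = 5 − (-5) = 10.
Area = (8 × 10) / 2 = 40.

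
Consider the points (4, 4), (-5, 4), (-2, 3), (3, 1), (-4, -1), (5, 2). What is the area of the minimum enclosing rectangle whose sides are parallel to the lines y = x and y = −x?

78

In coordinates u = x + y, v = x − y the rectangle is axis-aligned; the map (x,y)→(u,v) scales areas by 2.
u-values: 8, -1, 1, 4, -5, 7; range = 8 − (-5) = 13.
v-values: 0, -9, -5, 2, -3, 3; range = 3 − (-9) = 12.
Area = (13 × 12) / 2 = 78.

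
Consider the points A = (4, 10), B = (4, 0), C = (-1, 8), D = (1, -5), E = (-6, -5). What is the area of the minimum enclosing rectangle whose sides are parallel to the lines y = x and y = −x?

187.5

In coordinates u = x + y, v = x − y the rectangle is axis-aligned; the map (x,y)→(u,v) scales areas by 2.
u-values: 14, 4, 7, -4, -11; range = 14 − (-11) = 25.
v-values: -6, 4, -9, 6, -1; range = 6 − (-9) = 15.
Area = (25 × 15) / 2 = 187.5.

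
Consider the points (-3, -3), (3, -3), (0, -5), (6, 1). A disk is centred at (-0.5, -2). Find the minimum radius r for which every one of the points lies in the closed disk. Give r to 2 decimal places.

7.16

The required radius is the distance from (-0.5, -2) to the farthest point.
Squared distances: 7.25, 13.25, 9.25, 51.25.
Maximum is 51.25, attained at (6, 1).
r = √(51.25) ≈ 7.16.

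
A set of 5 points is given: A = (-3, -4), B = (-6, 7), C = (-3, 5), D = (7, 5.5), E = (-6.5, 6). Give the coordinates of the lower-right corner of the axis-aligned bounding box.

(7, -4)

x-range [-6.5, 7], y-range [-4, 7].
The lower-right corner is (7, -4).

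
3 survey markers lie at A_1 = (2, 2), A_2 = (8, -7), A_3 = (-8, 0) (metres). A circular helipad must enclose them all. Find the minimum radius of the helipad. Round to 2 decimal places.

8.73

Side lengths²: A_1A_2² = 117, A_1A_3² = 104, A_2A_3² = 305.
Since A_2A_3² = 305 ≥ 117 + 104 = 221, the angle opposite A_2A_3 is not acute, so the smallest enclosing circle has A_2A_3 as diameter.
Centre = midpoint of A_2A_3 = (0, -3.5), r² = 305/4 = 76.25.
r = √(76.25) ≈ 8.73.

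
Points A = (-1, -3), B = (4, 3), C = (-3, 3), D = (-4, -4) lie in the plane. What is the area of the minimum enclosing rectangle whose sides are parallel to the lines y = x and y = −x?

60

In coordinates u = x + y, v = x − y the rectangle is axis-aligned; the map (x,y)→(u,v) scales areas by 2.
u-values: -4, 7, 0, -8; range = 7 − (-8) = 15.
v-values: 2, 1, -6, 0; range = 2 − (-6) = 8.
Area = (15 × 8) / 2 = 60.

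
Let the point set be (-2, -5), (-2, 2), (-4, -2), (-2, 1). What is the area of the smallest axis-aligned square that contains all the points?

49

The bounding box has width 2 and height 7.
An axis-aligned square enclosing the set must have side ≥ max(width, height).
So the minimum side is max(2, 7) = 7.
Area = 7² = 49.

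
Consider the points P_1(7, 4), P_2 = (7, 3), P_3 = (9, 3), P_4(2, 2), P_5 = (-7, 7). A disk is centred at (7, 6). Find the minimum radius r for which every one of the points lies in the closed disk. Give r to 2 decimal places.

The required radius is the distance from (7, 6) to the farthest point.
Squared distances: 4, 9, 13, 41, 197.
Maximum is 197, attained at P_5.
r = √197 ≈ 14.04.

14.04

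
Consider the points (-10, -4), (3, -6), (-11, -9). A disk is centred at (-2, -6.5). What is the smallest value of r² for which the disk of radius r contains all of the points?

87.25

The required radius is the distance from (-2, -6.5) to the farthest point.
Squared distances: 70.25, 25.25, 87.25.
Maximum is 87.25, attained at (-11, -9).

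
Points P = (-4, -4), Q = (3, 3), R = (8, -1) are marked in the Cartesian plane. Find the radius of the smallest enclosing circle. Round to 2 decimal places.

6.18

Side lengths²: PQ² = 98, PR² = 153, QR² = 41.
Since PR² = 153 ≥ 98 + 41 = 139, the angle opposite PR is not acute, so the smallest enclosing circle has PR as diameter.
Centre = midpoint of PR = (2, -2.5), r² = 153/4 = 38.25.
r = √(38.25) ≈ 6.18.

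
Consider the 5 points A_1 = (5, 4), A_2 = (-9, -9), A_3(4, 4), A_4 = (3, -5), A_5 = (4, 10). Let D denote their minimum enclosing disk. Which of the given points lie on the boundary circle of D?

A smallest enclosing disk is always determined by at most three of the input points on its boundary.
The farthest pair is A_2–A_5 with squared distance 530. The circle on this segment as diameter has centre (-2.5, 0.5) and r² = 530/4 = 132.5.
Check A_1: distance² to centre = 68.5 ≤ 132.5, so it lies inside.
All remaining points lie in this disk, and no smaller disk contains both endpoints, so this is the minimum enclosing circle.
The points at distance exactly r from the centre are A_2, A_5 — 2 points.

A_2, A_5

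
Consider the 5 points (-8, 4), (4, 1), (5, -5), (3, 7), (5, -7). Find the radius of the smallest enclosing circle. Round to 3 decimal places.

8.581

The minimum enclosing circle is determined by three boundary points: (-8, 4), (3, 7), (5, -7).
Their circumcentre is (-0.8125, -0.6875) with r² = 73.6328125.
The farthest remaining point (5, -5) is at distance² 52.3828125 ≤ 73.6328125.
r = √(73.6328125) ≈ 8.581.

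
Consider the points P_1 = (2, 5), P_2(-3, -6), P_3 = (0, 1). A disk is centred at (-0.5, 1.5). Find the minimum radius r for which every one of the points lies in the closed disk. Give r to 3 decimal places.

The required radius is the distance from (-0.5, 1.5) to the farthest point.
Squared distances: 18.5, 62.5, 0.5.
Maximum is 62.5, attained at P_2.
r = √(62.5) ≈ 7.906.

7.906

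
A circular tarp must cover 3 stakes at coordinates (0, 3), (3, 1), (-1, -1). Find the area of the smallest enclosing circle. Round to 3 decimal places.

17.712

Call the three points A, B, C in the order given.
Side lengths²: AB² = 13, AC² = 17, BC² = 20.
Since BC² = 20 < 17 + 13 = 30, the triangle is acute, so the smallest enclosing circle is the circumcircle.
Circumcentre = (9/14, 5/7), r² = 1105/196.
Area = π·r² = π·1105/196 ≈ 17.712.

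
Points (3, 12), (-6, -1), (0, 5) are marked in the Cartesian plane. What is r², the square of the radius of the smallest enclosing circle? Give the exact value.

62.5

Call the three points A, B, C in the order given.
Side lengths²: AB² = 250, AC² = 58, BC² = 72.
Since AB² = 250 ≥ 72 + 58 = 130, the angle opposite AB is not acute, so the smallest enclosing circle has AB as diameter.
Centre = midpoint of AB = (-1.5, 5.5), r² = 250/4 = 62.5.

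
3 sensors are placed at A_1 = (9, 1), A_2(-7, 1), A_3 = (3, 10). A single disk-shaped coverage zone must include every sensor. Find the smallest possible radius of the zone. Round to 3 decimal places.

8.085

Side lengths²: A_1A_2² = 256, A_1A_3² = 117, A_2A_3² = 181.
Since A_1A_2² = 256 < 181 + 117 = 298, the triangle is acute, so the smallest enclosing circle is the circumcircle.
Circumcentre = (1, 13/6), r² = 2353/36.
r = √(2353/36) ≈ 8.085.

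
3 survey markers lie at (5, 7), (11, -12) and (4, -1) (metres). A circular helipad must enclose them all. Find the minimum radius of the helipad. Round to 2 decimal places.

9.96

Call the three points A, B, C in the order given.
Side lengths²: AB² = 397, AC² = 65, BC² = 170.
Since AB² = 397 ≥ 170 + 65 = 235, the angle opposite AB is not acute, so the smallest enclosing circle has AB as diameter.
Centre = midpoint of AB = (8, -2.5), r² = 397/4 = 99.25.
r = √(99.25) ≈ 9.96.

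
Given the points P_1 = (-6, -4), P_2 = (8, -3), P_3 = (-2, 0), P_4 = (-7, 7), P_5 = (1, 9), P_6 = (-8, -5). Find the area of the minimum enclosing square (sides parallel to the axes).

The bounding box has width 16 and height 14.
An axis-aligned square enclosing the set must have side ≥ max(width, height).
So the minimum side is max(16, 14) = 16.
Area = 16² = 256.

256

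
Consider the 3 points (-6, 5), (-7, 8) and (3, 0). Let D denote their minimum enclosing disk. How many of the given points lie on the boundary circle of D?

Call the three points A, B, C in the order given.
Side lengths²: AB² = 10, AC² = 106, BC² = 164.
Since BC² = 164 ≥ 106 + 10 = 116, the angle opposite BC is not acute, so the smallest enclosing circle has BC as diameter.
Centre = midpoint of BC = (-2, 4), r² = 164/4 = 41.
The points at distance exactly r from the centre are (-7, 8), (3, 0) — 2 points.

2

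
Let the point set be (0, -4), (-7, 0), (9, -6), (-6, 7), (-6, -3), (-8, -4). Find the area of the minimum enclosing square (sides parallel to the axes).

The bounding box has width 17 and height 13.
An axis-aligned square enclosing the set must have side ≥ max(width, height).
So the minimum side is max(17, 13) = 17.
Area = 17² = 289.

289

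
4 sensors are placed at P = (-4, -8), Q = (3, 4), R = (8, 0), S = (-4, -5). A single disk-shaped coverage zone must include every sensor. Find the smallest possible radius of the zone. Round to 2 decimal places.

A smallest enclosing disk is always determined by at most three of the input points on its boundary.
The minimum enclosing circle is determined by three boundary points: P, Q, R.
Their circumcentre is (31/22, -137/44) with r² = 102869/1936.
The farthest remaining point S is at distance² 63533/1936 ≤ 102869/1936.
r = √(102869/1936) ≈ 7.29.

7.29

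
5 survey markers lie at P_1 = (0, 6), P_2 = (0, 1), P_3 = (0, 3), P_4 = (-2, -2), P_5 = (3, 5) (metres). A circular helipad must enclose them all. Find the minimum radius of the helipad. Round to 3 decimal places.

4.314

The minimum enclosing circle of a finite set is fixed by two of the points (as a diameter) or three (as a circumcircle).
The minimum enclosing circle is determined by three boundary points: P_1, P_4, P_5.
Their circumcentre is (3/13, 22/13) with r² = 3145/169.
The farthest remaining point P_3 is at distance² 298/169 ≤ 3145/169.
r = √(3145/169) ≈ 4.314.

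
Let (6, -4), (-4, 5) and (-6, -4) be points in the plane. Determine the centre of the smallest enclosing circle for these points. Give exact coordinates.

(0, -11/18)

Call the three points A, B, C in the order given.
Side lengths²: AB² = 181, AC² = 144, BC² = 85.
Since AB² = 181 < 144 + 85 = 229, the triangle is acute, so the smallest enclosing circle is the circumcircle.
Circumcentre = (0, -11/18), r² = 15385/324.
Centre = (0, -11/18).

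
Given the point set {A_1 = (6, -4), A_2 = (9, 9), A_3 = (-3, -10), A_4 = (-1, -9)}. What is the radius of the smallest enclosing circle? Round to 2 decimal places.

A smallest enclosing disk is always determined by at most three of the input points on its boundary.
The farthest pair is A_2–A_3 with squared distance 505. The circle on this segment as diameter has centre (3, -0.5) and r² = 505/4 = 126.25.
Check A_1: distance² to centre = 21.25 ≤ 126.25, so it lies inside.
All remaining points lie in this disk, and no smaller disk contains both endpoints, so this is the minimum enclosing circle.
r = √(126.25) ≈ 11.24.

11.24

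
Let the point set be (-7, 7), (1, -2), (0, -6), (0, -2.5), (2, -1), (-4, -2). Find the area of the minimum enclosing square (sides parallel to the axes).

169

The bounding box has width 9 and height 13.
An axis-aligned square enclosing the set must have side ≥ max(width, height).
So the minimum side is max(9, 13) = 13.
Area = 13² = 169.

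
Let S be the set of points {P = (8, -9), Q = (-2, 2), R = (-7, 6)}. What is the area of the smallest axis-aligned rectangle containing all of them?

225

x ranges over [-7, 8], width 15.
y ranges over [-9, 6], height 15.
Area = 15 × 15 = 225.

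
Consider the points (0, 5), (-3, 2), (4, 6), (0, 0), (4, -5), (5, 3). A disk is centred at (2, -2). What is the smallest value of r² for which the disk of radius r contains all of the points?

68

The required radius is the distance from (2, -2) to the farthest point.
Squared distances: 53, 41, 68, 8, 13, 34.
Maximum is 68, attained at (4, 6).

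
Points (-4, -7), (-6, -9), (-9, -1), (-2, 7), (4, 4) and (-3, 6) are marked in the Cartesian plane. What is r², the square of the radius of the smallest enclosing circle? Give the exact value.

A smallest enclosing disk is always determined by at most three of the input points on its boundary.
The minimum enclosing circle is determined by three boundary points: (-6, -9), (-2, 7), (4, 4).
Their circumcentre is (-22/9, -25/18) with r² = 22865/324.
The farthest remaining point (-3, 6) is at distance² 17789/324 ≤ 22865/324.

22865/324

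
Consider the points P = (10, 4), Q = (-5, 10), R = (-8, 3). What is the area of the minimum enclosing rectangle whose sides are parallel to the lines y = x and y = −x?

In coordinates u = x + y, v = x − y the rectangle is axis-aligned; the map (x,y)→(u,v) scales areas by 2.
u-values: 14, 5, -5; range = 14 − (-5) = 19.
v-values: 6, -15, -11; range = 6 − (-15) = 21.
Area = (19 × 21) / 2 = 199.5.

199.5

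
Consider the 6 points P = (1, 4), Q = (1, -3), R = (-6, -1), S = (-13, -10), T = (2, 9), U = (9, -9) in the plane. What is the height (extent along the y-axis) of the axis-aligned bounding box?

19

max y = 9, min y = -10, so height = 19.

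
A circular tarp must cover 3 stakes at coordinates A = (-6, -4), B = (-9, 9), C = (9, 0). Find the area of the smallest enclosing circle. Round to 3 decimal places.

318.450

Side lengths²: AB² = 178, AC² = 241, BC² = 405.
Since BC² = 405 < 241 + 178 = 419, the triangle is acute, so the smallest enclosing circle is the circumcircle.
Circumcentre = (-7/46, 193/46), r² = 107245/1058.
Area = π·r² = π·107245/1058 ≈ 318.450.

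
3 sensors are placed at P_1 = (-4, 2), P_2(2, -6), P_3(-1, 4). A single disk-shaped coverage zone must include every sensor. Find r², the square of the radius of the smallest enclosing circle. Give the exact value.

Side lengths²: P_1P_2² = 100, P_1P_3² = 13, P_2P_3² = 109.
Since P_2P_3² = 109 < 100 + 13 = 113, the triangle is acute, so the smallest enclosing circle is the circumcircle.
Circumcentre = (2/9, -13/12), r² = 35425/1296.

35425/1296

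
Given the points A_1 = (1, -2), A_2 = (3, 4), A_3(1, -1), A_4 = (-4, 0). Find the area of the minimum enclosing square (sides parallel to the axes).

49

The bounding box has width 7 and height 6.
An axis-aligned square enclosing the set must have side ≥ max(width, height).
So the minimum side is max(7, 6) = 7.
Area = 7² = 49.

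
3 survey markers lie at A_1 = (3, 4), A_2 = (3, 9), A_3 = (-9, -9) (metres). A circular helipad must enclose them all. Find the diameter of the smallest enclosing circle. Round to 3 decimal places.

Side lengths²: A_1A_2² = 25, A_1A_3² = 313, A_2A_3² = 468.
Since A_2A_3² = 468 ≥ 313 + 25 = 338, the angle opposite A_2A_3 is not acute, so the smallest enclosing circle has A_2A_3 as diameter.
Centre = midpoint of A_2A_3 = (-3, 0), r² = 468/4 = 117.
Diameter = 2r = 2√117 ≈ 21.633.

21.633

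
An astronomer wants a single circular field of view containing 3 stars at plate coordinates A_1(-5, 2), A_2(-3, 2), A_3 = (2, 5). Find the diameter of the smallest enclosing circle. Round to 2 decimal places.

Side lengths²: A_1A_2² = 4, A_1A_3² = 58, A_2A_3² = 34.
Since A_1A_3² = 58 ≥ 34 + 4 = 38, the angle opposite A_1A_3 is not acute, so the smallest enclosing circle has A_1A_3 as diameter.
Centre = midpoint of A_1A_3 = (-1.5, 3.5), r² = 58/4 = 14.5.
Diameter = 2r = 2√(14.5) ≈ 7.62.

7.62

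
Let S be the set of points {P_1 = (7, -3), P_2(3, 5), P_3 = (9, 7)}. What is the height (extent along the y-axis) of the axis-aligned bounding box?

max y = 7, min y = -3, so height = 10.

10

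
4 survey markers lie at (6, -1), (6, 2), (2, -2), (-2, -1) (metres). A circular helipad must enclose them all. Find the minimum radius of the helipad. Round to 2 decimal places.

4.27

The minimum enclosing circle of a finite set is fixed by two of the points (as a diameter) or three (as a circumcircle).
The farthest pair is (6, 2)–(-2, -1) with squared distance 73. The circle on this segment as diameter has centre (2, 0.5) and r² = 73/4 = 18.25.
Check (6, -1): distance² to centre = 18.25 ≤ 18.25, so it lies inside.
All remaining points lie in this disk, and no smaller disk contains both endpoints, so this is the minimum enclosing circle.
r = √(18.25) ≈ 4.27.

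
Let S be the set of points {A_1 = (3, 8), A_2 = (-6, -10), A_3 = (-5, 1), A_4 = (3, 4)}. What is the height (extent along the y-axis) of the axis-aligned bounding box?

18

max y = 8, min y = -10, so height = 18.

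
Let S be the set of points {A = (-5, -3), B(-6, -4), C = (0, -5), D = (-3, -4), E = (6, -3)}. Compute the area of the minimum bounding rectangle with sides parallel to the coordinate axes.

24

x ranges over [-6, 6], width 12.
y ranges over [-5, -3], height 2.
Area = 12 × 2 = 24.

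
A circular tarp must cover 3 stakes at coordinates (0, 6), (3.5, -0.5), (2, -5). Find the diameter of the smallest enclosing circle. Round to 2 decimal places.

11.18

Call the three points A, B, C in the order given.
Side lengths²: AB² = 54.5, AC² = 125, BC² = 22.5.
Since AC² = 125 ≥ 54.5 + 22.5 = 77, the angle opposite AC is not acute, so the smallest enclosing circle has AC as diameter.
Centre = midpoint of AC = (1, 0.5), r² = 125/4 = 31.25.
Diameter = 2r = 2√(31.25) ≈ 11.18.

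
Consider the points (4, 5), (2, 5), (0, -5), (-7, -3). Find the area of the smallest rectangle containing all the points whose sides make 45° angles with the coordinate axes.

85.5

In coordinates u = x + y, v = x − y the rectangle is axis-aligned; the map (x,y)→(u,v) scales areas by 2.
u-values: 9, 7, -5, -10; range = 9 − (-10) = 19.
v-values: -1, -3, 5, -4; range = 5 − (-4) = 9.
Area = (19 × 9) / 2 = 85.5.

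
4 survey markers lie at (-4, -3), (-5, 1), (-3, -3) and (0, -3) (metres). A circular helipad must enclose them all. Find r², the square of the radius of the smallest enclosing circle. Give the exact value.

By Welzl's lemma the MEC is supported by two points (diametrically opposite) or three points (on a circumcircle).
The farthest pair is (-5, 1)–(0, -3) with squared distance 41. The circle on this segment as diameter has centre (-2.5, -1) and r² = 41/4 = 10.25.
Check (-4, -3): distance² to centre = 6.25 ≤ 10.25, so it lies inside.
All remaining points lie in this disk, and no smaller disk contains both endpoints, so this is the minimum enclosing circle.

10.25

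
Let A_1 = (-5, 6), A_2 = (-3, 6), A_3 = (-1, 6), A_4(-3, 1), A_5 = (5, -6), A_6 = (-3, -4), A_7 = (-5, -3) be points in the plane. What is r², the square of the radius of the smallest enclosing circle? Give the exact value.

61

The minimum enclosing circle of a finite set is fixed by two of the points (as a diameter) or three (as a circumcircle).
The farthest pair is A_1–A_5 with squared distance 244. The circle on this segment as diameter has centre (0, 0) and r² = 244/4 = 61.
Check A_2: distance² to centre = 45 ≤ 61, so it lies inside.
All remaining points lie in this disk, and no smaller disk contains both endpoints, so this is the minimum enclosing circle.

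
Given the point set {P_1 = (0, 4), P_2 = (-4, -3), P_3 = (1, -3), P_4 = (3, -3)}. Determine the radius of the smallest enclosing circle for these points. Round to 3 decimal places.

4.386

A smallest enclosing disk is always determined by at most three of the input points on its boundary.
The minimum enclosing circle is determined by three boundary points: P_1, P_2, P_4.
Their circumcentre is (-0.5, -5/14) with r² = 1885/98.
The farthest remaining point P_3 is at distance² 905/98 ≤ 1885/98.
r = √(1885/98) ≈ 4.386.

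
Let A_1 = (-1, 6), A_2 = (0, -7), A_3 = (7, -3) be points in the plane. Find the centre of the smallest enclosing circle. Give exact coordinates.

(33/38, -15/38)

Side lengths²: A_1A_2² = 170, A_1A_3² = 145, A_2A_3² = 65.
Since A_1A_2² = 170 < 145 + 65 = 210, the triangle is acute, so the smallest enclosing circle is the circumcircle.
Circumcentre = (33/38, -15/38), r² = 32045/722.
Centre = (33/38, -15/38).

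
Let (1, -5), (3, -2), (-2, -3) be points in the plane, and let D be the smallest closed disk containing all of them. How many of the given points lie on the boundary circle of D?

3

Call the three points A, B, C in the order given.
Side lengths²: AB² = 13, AC² = 13, BC² = 26.
Since BC² = 26 ≥ 13 + 13 = 26, the angle opposite BC is not acute, so the smallest enclosing circle has BC as diameter.
Centre = midpoint of BC = (0.5, -2.5), r² = 26/4 = 6.5.
The points at distance exactly r from the centre are (1, -5), (3, -2), (-2, -3) — 3 points.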